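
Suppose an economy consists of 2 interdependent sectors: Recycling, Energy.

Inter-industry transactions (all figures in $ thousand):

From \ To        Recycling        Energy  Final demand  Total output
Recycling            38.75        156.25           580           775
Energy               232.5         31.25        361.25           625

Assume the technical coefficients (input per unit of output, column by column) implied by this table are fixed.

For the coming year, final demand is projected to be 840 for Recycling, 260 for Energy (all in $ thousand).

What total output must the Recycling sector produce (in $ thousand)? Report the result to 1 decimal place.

Technical coefficients a_ij = z_ij / X_j:
  a_RR = 38.75/775 = 0.05, a_ER = 232.5/775 = 0.30
  a_RE = 156.25/625 = 0.25, a_EE = 31.25/625 = 0.05
I − A =
  [   0.95    -0.25]
  [  -0.30     0.95]
det(I−A) = (0.95)(0.95) − (-0.25)(-0.30) = 0.8275
adj(I−A) = [[0.95, 0.25], [0.30, 0.95]]
(I − A)⁻¹ = adj(I−A) / det(I−A) ≈
  [   1.1480     0.3021]
  [   0.3625     1.1480]
x = (I − A)⁻¹ d = adj(I−A)·d / det(I−A), with det(I−A) = 0.8275:
  x_R = (0.95·840 + 0.25·260) / 0.8275 = 863.00 / 0.8275 ≈ 1042.9
  x_E = (0.30·840 + 0.95·260) / 0.8275 = 499.00 / 0.8275 ≈ 603.0

x_R = 1042.9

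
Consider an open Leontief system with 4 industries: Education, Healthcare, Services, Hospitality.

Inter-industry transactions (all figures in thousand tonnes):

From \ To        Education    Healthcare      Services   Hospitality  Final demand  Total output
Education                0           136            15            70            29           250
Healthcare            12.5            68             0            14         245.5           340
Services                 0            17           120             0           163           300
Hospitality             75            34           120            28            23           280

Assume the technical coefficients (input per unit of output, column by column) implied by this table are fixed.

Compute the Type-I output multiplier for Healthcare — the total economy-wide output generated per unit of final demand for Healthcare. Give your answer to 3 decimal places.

m_2 = 2.463

Technical coefficients a_ij = z_ij / X_j:
  a_11 = 0/250 = 0.00, a_21 = 12.5/250 = 0.05, a_31 = 0/250 = 0.00, a_41 = 75/250 = 0.30
  a_12 = 136/340 = 0.40, a_22 = 68/340 = 0.20, a_32 = 17/340 = 0.05, a_42 = 34/340 = 0.10
  a_13 = 15/300 = 0.05, a_23 = 0/300 = 0.00, a_33 = 120/300 = 0.40, a_43 = 120/300 = 0.40
  a_14 = 70/280 = 0.25, a_24 = 14/280 = 0.05, a_34 = 0/280 = 0.00, a_44 = 28/280 = 0.10
I − A =
  [   1.00    -0.40    -0.05    -0.25]
  [  -0.05     0.80     0.00    -0.05]
  [   0.00    -0.05     0.60     0.00]
  [  -0.30    -0.10    -0.40     0.90]
Compute the cofactors C_ij = (−1)^(i+j)·(3×3 minor ij) of I−A; the adjugate is their transpose:
adj(I−A) = Cᵀ =
  [ 0.428000   0.238250   0.123750   0.132125]
  [ 0.036000   0.495000   0.028000   0.037500]
  [ 0.003000   0.041250   0.629750   0.003125]
  [ 0.148000   0.152750   0.324250   0.467875]
det(I−A) = Σ_j (I−A)_1j·C_1j = (1.00)(0.428000) + (-0.40)(0.036000) + (-0.05)(0.003000) + (-0.25)(0.148000) = 0.37645
(I − A)⁻¹ = adj(I−A) / det(I−A) ≈
  [   1.1369     0.6329     0.3287     0.3510]
  [   0.0956     1.3149     0.0744     0.0996]
  [   0.0080     0.1096     1.6729     0.0083]
  [   0.3931     0.4058     0.8613     1.2429]
The output multiplier for sector j is the column-j sum of the Leontief inverse (I − A)⁻¹ = adj(I−A) / det(I−A).
Column 2 of adj(I−A): (0.238250, 0.495000, 0.041250, 0.152750); det(I−A) = 0.37645.
m_2 = (0.238250 + 0.495000 + 0.041250 + 0.152750) / 0.37645 = 0.92725 / 0.37645 ≈ 2.463.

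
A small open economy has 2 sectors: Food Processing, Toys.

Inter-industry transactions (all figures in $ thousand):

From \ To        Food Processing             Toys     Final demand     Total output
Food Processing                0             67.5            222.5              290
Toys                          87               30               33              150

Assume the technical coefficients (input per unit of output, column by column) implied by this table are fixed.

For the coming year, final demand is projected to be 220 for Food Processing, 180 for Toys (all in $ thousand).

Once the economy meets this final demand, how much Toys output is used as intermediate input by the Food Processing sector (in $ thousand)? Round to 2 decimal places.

z_21 = 115.94

Technical coefficients a_ij = z_ij / X_j:
  a_11 = 0/290 = 0.00, a_21 = 87/290 = 0.30
  a_12 = 67.5/150 = 0.45, a_22 = 30/150 = 0.20
I − A =
  [   1.00    -0.45]
  [  -0.30     0.80]
det(I−A) = (1.00)(0.80) − (-0.45)(-0.30) = 0.6650
adj(I−A) = [[0.80, 0.45], [0.30, 1.00]]
(I − A)⁻¹ = adj(I−A) / det(I−A) ≈
  [   1.2030     0.6767]
  [   0.4511     1.5038]
First solve x = (I − A)⁻¹ d = adj(I−A)·d / det(I−A); in particular x_1 = (0.80·220 + 0.45·180) / 0.6650 = 257.00 / 0.6650 ≈ 386.4662.
Intermediate flow from 2 to 1: z_21 = a_21 · x_1 = 0.30 × 257.00 / 0.6650 = 77.10 / 0.6650 ≈ 115.94.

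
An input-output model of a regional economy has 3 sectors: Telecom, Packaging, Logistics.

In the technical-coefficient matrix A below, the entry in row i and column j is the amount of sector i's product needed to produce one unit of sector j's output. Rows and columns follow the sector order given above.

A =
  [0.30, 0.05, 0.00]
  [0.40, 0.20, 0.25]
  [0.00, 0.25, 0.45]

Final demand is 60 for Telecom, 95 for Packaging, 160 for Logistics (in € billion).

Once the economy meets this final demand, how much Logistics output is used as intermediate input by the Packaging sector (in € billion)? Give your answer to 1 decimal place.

I − A =
  [   0.70    -0.05     0.00]
  [  -0.40     0.80    -0.25]
  [   0.00    -0.25     0.55]
Cofactors of I−A, C_ij = (−1)^(i+j)·(minor ij) (rows/columns in the sector order above):
  C_11 = (0.80)(0.55) − (-0.25)(-0.25) = 0.3775
  C_12 = −[(-0.40)(0.55) − (-0.25)(0.00)] = 0.2200
  C_13 = (-0.40)(-0.25) − (0.80)(0.00) = 0.1000
  C_21 = −[(-0.05)(0.55) − (0.00)(-0.25)] = 0.0275
  C_22 = (0.70)(0.55) − (0.00)(0.00) = 0.3850
  C_23 = −[(0.70)(-0.25) − (-0.05)(0.00)] = 0.1750
  C_31 = (-0.05)(-0.25) − (0.00)(0.80) = 0.0125
  C_32 = −[(0.70)(-0.25) − (0.00)(-0.40)] = 0.1750
  C_33 = (0.70)(0.80) − (-0.05)(-0.40) = 0.5400
det(I−A) = Σ_j (I−A)_1j·C_1j = (0.70)(0.3775) + (-0.05)(0.2200) + (0.00)(0.1000) = 0.25325
adj(I−A) = Cᵀ =
  [ 0.3775   0.0275   0.0125]
  [ 0.2200   0.3850   0.1750]
  [ 0.1000   0.1750   0.5400]
(I − A)⁻¹ = adj(I−A) / det(I−A) ≈
  [   1.4906     0.1086     0.0494]
  [   0.8687     1.5202     0.6910]
  [   0.3949     0.6910     2.1323]
First solve x = (I − A)⁻¹ d = adj(I−A)·d / det(I−A); in particular x_P = (0.2200·60 + 0.3850·95 + 0.1750·160) / 0.25325 = 77.775 / 0.25325 ≈ 307.108.
Intermediate flow from L to P: z_LP = a_LP · x_P = 0.25 × 77.775 / 0.25325 = 19.44375 / 0.25325 ≈ 76.8.

z_LP = 76.8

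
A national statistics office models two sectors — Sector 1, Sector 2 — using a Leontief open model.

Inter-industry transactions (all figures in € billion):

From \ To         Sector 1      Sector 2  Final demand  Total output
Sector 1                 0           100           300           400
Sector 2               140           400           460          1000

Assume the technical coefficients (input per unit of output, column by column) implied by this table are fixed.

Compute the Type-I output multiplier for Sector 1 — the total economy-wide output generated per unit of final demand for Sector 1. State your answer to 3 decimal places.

m_1 = 1.681

Technical coefficients a_ij = z_ij / X_j:
  a_11 = 0/400 = 0.00, a_21 = 140/400 = 0.35
  a_12 = 100/1000 = 0.10, a_22 = 400/1000 = 0.40
I − A =
  [   1.00    -0.10]
  [  -0.35     0.60]
det(I−A) = (1.00)(0.60) − (-0.10)(-0.35) = 0.5650
adj(I−A) = [[0.60, 0.10], [0.35, 1.00]]
(I − A)⁻¹ = adj(I−A) / det(I−A) ≈
  [   1.0619     0.1770]
  [   0.6195     1.7699]
The output multiplier for sector j is the column-j sum of the Leontief inverse (I − A)⁻¹ = adj(I−A) / det(I−A).
Column 1 of adj(I−A): (0.60, 0.35); det(I−A) = 0.5650.
m_1 = (0.60 + 0.35) / 0.5650 = 0.95 / 0.5650 ≈ 1.681.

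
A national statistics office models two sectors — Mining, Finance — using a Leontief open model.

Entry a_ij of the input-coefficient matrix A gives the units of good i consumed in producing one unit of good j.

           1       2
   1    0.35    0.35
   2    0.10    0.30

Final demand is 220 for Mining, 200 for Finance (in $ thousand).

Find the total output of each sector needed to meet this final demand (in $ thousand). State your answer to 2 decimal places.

I − A =
  [   0.65    -0.35]
  [  -0.10     0.70]
det(I−A) = (0.65)(0.70) − (-0.35)(-0.10) = 0.4200
adj(I−A) = [[0.70, 0.35], [0.10, 0.65]]
(I − A)⁻¹ = adj(I−A) / det(I−A) ≈
  [   1.6667     0.8333]
  [   0.2381     1.5476]
x = (I − A)⁻¹ d = adj(I−A)·d / det(I−A), with det(I−A) = 0.4200:
  x_1 = (0.70·220 + 0.35·200) / 0.4200 = 224.00 / 0.4200 ≈ 533.33
  x_2 = (0.10·220 + 0.65·200) / 0.4200 = 152.00 / 0.4200 ≈ 361.90

x_1 = 533.33, x_2 = 361.90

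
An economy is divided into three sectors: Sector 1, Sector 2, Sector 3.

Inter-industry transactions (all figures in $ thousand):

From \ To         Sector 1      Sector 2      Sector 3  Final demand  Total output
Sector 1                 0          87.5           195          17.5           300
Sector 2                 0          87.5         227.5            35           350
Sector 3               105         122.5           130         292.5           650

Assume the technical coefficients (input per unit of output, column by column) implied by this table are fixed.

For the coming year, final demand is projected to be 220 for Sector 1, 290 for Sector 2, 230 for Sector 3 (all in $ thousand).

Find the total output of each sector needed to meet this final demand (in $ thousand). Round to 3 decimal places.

x_1 = 720.883, x_2 = 839.389, x_3 = 970.119

Technical coefficients a_ij = z_ij / X_j:
  a_11 = 0/300 = 0.00, a_21 = 0/300 = 0.00, a_31 = 105/300 = 0.35
  a_12 = 87.5/350 = 0.25, a_22 = 87.5/350 = 0.25, a_32 = 122.5/350 = 0.35
  a_13 = 195/650 = 0.30, a_23 = 227.5/650 = 0.35, a_33 = 130/650 = 0.20
I − A =
  [   1.00    -0.25    -0.30]
  [   0.00     0.75    -0.35]
  [  -0.35    -0.35     0.80]
Cofactors of I−A, C_ij = (−1)^(i+j)·(minor ij) (rows/columns in the sector order above):
  C_11 = (0.75)(0.80) − (-0.35)(-0.35) = 0.4775
  C_12 = −[(0.00)(0.80) − (-0.35)(-0.35)] = 0.1225
  C_13 = (0.00)(-0.35) − (0.75)(-0.35) = 0.2625
  C_21 = −[(-0.25)(0.80) − (-0.30)(-0.35)] = 0.3050
  C_22 = (1.00)(0.80) − (-0.30)(-0.35) = 0.6950
  C_23 = −[(1.00)(-0.35) − (-0.25)(-0.35)] = 0.4375
  C_31 = (-0.25)(-0.35) − (-0.30)(0.75) = 0.3125
  C_32 = −[(1.00)(-0.35) − (-0.30)(0.00)] = 0.3500
  C_33 = (1.00)(0.75) − (-0.25)(0.00) = 0.7500
det(I−A) = Σ_j (I−A)_1j·C_1j = (1.00)(0.4775) + (-0.25)(0.1225) + (-0.30)(0.2625) = 0.368125
adj(I−A) = Cᵀ =
  [ 0.4775   0.3050   0.3125]
  [ 0.1225   0.6950   0.3500]
  [ 0.2625   0.4375   0.7500]
(I − A)⁻¹ = adj(I−A) / det(I−A) ≈
  [   1.2971     0.8285     0.8489]
  [   0.3328     1.8879     0.9508]
  [   0.7131     1.1885     2.0374]
x = (I − A)⁻¹ d = adj(I−A)·d / det(I−A), with det(I−A) = 0.368125:
  x_1 = (0.4775·220 + 0.3050·290 + 0.3125·230) / 0.368125 = 265.375 / 0.368125 ≈ 720.883
  x_2 = (0.1225·220 + 0.6950·290 + 0.3500·230) / 0.368125 = 309.00 / 0.368125 ≈ 839.389
  x_3 = (0.2625·220 + 0.4375·290 + 0.7500·230) / 0.368125 = 357.125 / 0.368125 ≈ 970.119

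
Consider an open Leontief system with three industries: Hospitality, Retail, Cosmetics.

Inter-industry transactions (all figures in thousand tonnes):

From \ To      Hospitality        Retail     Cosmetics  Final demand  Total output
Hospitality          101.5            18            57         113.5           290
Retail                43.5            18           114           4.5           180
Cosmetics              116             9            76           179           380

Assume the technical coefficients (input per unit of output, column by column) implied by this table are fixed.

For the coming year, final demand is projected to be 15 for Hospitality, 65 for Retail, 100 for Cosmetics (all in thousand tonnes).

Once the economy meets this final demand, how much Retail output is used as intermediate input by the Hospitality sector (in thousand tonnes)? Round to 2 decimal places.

z_21 = 12.96

Technical coefficients a_ij = z_ij / X_j:
  a_11 = 101.5/290 = 0.35, a_21 = 43.5/290 = 0.15, a_31 = 116/290 = 0.40
  a_12 = 18/180 = 0.10, a_22 = 18/180 = 0.10, a_32 = 9/180 = 0.05
  a_13 = 57/380 = 0.15, a_23 = 114/380 = 0.30, a_33 = 76/380 = 0.20
I − A =
  [   0.65    -0.10    -0.15]
  [  -0.15     0.90    -0.30]
  [  -0.40    -0.05     0.80]
Cofactors of I−A, C_ij = (−1)^(i+j)·(minor ij) (rows/columns in the sector order above):
  C_11 = (0.90)(0.80) − (-0.30)(-0.05) = 0.7050
  C_12 = −[(-0.15)(0.80) − (-0.30)(-0.40)] = 0.2400
  C_13 = (-0.15)(-0.05) − (0.90)(-0.40) = 0.3675
  C_21 = −[(-0.10)(0.80) − (-0.15)(-0.05)] = 0.0875
  C_22 = (0.65)(0.80) − (-0.15)(-0.40) = 0.4600
  C_23 = −[(0.65)(-0.05) − (-0.10)(-0.40)] = 0.0725
  C_31 = (-0.10)(-0.30) − (-0.15)(0.90) = 0.1650
  C_32 = −[(0.65)(-0.30) − (-0.15)(-0.15)] = 0.2175
  C_33 = (0.65)(0.90) − (-0.10)(-0.15) = 0.5700
det(I−A) = Σ_j (I−A)_1j·C_1j = (0.65)(0.7050) + (-0.10)(0.2400) + (-0.15)(0.3675) = 0.379125
adj(I−A) = Cᵀ =
  [ 0.7050   0.0875   0.1650]
  [ 0.2400   0.4600   0.2175]
  [ 0.3675   0.0725   0.5700]
(I − A)⁻¹ = adj(I−A) / det(I−A) ≈
  [   1.8595     0.2308     0.4352]
  [   0.6330     1.2133     0.5737]
  [   0.9693     0.1912     1.5035]
First solve x = (I − A)⁻¹ d = adj(I−A)·d / det(I−A); in particular x_1 = (0.7050·15 + 0.0875·65 + 0.1650·100) / 0.379125 = 32.7625 / 0.379125 ≈ 86.4161.
Intermediate flow from 2 to 1: z_21 = a_21 · x_1 = 0.15 × 32.7625 / 0.379125 = 4.914375 / 0.379125 ≈ 12.96.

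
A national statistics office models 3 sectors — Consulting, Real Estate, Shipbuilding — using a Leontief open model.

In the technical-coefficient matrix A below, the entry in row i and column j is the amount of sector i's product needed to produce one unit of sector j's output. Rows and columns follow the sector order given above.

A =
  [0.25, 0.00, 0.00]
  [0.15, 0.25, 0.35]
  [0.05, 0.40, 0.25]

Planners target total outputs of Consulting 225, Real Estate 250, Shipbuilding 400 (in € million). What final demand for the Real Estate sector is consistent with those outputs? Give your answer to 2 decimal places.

d_2 = 13.75

I − A =
  [   0.75     0.00     0.00]
  [  -0.15     0.75    -0.35]
  [  -0.05    -0.40     0.75]
d = (I − A) x:
  d_1 = (+0.75)·225 + (+0.00)·250 + (+0.00)·400 = 168.75
  d_2 = (-0.15)·225 + (+0.75)·250 + (-0.35)·400 = 13.75
  d_3 = (-0.05)·225 + (-0.40)·250 + (+0.75)·400 = 188.75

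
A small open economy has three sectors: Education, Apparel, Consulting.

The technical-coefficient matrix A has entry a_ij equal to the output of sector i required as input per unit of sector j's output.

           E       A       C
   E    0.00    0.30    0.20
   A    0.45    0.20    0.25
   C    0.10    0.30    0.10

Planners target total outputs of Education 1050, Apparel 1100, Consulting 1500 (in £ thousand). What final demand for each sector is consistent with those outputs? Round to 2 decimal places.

I − A =
  [   1.00    -0.30    -0.20]
  [  -0.45     0.80    -0.25]
  [  -0.10    -0.30     0.90]
d = (I − A) x:
  d_E = (+1.00)·1050 + (-0.30)·1100 + (-0.20)·1500 = 420.00
  d_A = (-0.45)·1050 + (+0.80)·1100 + (-0.25)·1500 = 32.50
  d_C = (-0.10)·1050 + (-0.30)·1100 + (+0.90)·1500 = 915.00

d_E = 420.00, d_A = 32.50, d_C = 915.00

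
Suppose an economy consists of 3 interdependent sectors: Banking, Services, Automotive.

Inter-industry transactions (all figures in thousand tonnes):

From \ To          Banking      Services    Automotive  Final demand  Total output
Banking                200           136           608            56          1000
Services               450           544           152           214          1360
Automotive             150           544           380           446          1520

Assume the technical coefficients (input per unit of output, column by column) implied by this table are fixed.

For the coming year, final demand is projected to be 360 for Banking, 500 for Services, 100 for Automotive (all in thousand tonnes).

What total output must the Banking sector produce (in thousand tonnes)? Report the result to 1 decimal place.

x_1 = 1570.2

Technical coefficients a_ij = z_ij / X_j:
  a_11 = 200/1000 = 0.20, a_21 = 450/1000 = 0.45, a_31 = 150/1000 = 0.15
  a_12 = 136/1360 = 0.10, a_22 = 544/1360 = 0.40, a_32 = 544/1360 = 0.40
  a_13 = 608/1520 = 0.40, a_23 = 152/1520 = 0.10, a_33 = 380/1520 = 0.25
I − A =
  [   0.80    -0.10    -0.40]
  [  -0.45     0.60    -0.10]
  [  -0.15    -0.40     0.75]
Cofactors of I−A, C_ij = (−1)^(i+j)·(minor ij) (rows/columns in the sector order above):
  C_11 = (0.60)(0.75) − (-0.10)(-0.40) = 0.4100
  C_12 = −[(-0.45)(0.75) − (-0.10)(-0.15)] = 0.3525
  C_13 = (-0.45)(-0.40) − (0.60)(-0.15) = 0.2700
  C_21 = −[(-0.10)(0.75) − (-0.40)(-0.40)] = 0.2350
  C_22 = (0.80)(0.75) − (-0.40)(-0.15) = 0.5400
  C_23 = −[(0.80)(-0.40) − (-0.10)(-0.15)] = 0.3350
  C_31 = (-0.10)(-0.10) − (-0.40)(0.60) = 0.2500
  C_32 = −[(0.80)(-0.10) − (-0.40)(-0.45)] = 0.2600
  C_33 = (0.80)(0.60) − (-0.10)(-0.45) = 0.4350
det(I−A) = Σ_j (I−A)_1j·C_1j = (0.80)(0.4100) + (-0.10)(0.3525) + (-0.40)(0.2700) = 0.18475
adj(I−A) = Cᵀ =
  [ 0.4100   0.2350   0.2500]
  [ 0.3525   0.5400   0.2600]
  [ 0.2700   0.3350   0.4350]
(I − A)⁻¹ = adj(I−A) / det(I−A) ≈
  [   2.2192     1.2720     1.3532]
  [   1.9080     2.9229     1.4073]
  [   1.4614     1.8133     2.3545]
x = (I − A)⁻¹ d = adj(I−A)·d / det(I−A), with det(I−A) = 0.18475:
  x_1 = (0.4100·360 + 0.2350·500 + 0.2500·100) / 0.18475 = 290.10 / 0.18475 ≈ 1570.2
  x_2 = (0.3525·360 + 0.5400·500 + 0.2600·100) / 0.18475 = 422.90 / 0.18475 ≈ 2289.0
  x_3 = (0.2700·360 + 0.3350·500 + 0.4350·100) / 0.18475 = 308.20 / 0.18475 ≈ 1668.2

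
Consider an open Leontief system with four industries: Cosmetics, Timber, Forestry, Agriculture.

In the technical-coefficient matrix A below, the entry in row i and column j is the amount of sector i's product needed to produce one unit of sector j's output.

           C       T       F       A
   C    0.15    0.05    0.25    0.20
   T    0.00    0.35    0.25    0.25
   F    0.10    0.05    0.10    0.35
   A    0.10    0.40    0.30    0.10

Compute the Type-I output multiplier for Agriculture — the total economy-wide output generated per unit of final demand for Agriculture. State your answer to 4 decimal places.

m_A = 4.9224

I − A =
  [   0.85    -0.05    -0.25    -0.20]
  [   0.00     0.65    -0.25    -0.25]
  [  -0.10    -0.05     0.90    -0.35]
  [  -0.10    -0.40    -0.30     0.90]
Compute the cofactors C_ij = (−1)^(i+j)·(3×3 minor ij) of I−A; the adjugate is their transpose:
adj(I−A) = Cᵀ =
  [ 0.318250   0.156500   0.195250   0.190125]
  [ 0.061250   0.544000   0.256250   0.264375]
  [ 0.072500   0.170500   0.398000   0.218250]
  [ 0.086750   0.316000   0.268250   0.469125]
det(I−A) = Σ_j (I−A)_1j·C_1j = (0.85)(0.318250) + (-0.05)(0.061250) + (-0.25)(0.072500) + (-0.20)(0.086750) = 0.231975
(I − A)⁻¹ = adj(I−A) / det(I−A) ≈
  [   1.37192     0.67464     0.84169     0.81959]
  [   0.26404     2.34508     1.10464     1.13967]
  [   0.31253     0.73499     1.71570     0.94083]
  [   0.37396     1.36222     1.15637     2.02231]
The output multiplier for sector j is the column-j sum of the Leontief inverse (I − A)⁻¹ = adj(I−A) / det(I−A).
Column A of adj(I−A): (0.190125, 0.264375, 0.218250, 0.469125); det(I−A) = 0.231975.
m_A = (0.190125 + 0.264375 + 0.218250 + 0.469125) / 0.231975 = 1.141875 / 0.231975 ≈ 4.9224.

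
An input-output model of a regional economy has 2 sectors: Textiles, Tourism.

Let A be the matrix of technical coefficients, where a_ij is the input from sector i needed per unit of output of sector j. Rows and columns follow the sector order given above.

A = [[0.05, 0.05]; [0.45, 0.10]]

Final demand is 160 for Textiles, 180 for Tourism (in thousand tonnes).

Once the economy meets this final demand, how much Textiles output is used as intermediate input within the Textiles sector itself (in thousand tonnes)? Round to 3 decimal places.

z_11 = 9.189

I − A =
  [   0.95    -0.05]
  [  -0.45     0.90]
det(I−A) = (0.95)(0.90) − (-0.05)(-0.45) = 0.8325
adj(I−A) = [[0.90, 0.05], [0.45, 0.95]]
(I − A)⁻¹ = adj(I−A) / det(I−A) ≈
  [   1.0811     0.0601]
  [   0.5405     1.1411]
First solve x = (I − A)⁻¹ d = adj(I−A)·d / det(I−A); in particular x_1 = (0.90·160 + 0.05·180) / 0.8325 = 153.00 / 0.8325 ≈ 183.78378.
Intermediate flow from 1 to 1: z_11 = a_11 · x_1 = 0.05 × 153.00 / 0.8325 = 7.65 / 0.8325 ≈ 9.189.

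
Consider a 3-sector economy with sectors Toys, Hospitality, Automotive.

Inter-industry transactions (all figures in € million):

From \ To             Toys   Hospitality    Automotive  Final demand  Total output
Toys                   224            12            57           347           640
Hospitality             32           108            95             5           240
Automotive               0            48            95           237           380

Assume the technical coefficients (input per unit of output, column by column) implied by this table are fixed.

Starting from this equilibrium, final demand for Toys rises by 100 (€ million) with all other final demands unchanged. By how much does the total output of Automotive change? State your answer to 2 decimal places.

Technical coefficients a_ij = z_ij / X_j:
  a_TT = 224/640 = 0.35, a_HT = 32/640 = 0.05, a_AT = 0/640 = 0.00
  a_TH = 12/240 = 0.05, a_HH = 108/240 = 0.45, a_AH = 48/240 = 0.20
  a_TA = 57/380 = 0.15, a_HA = 95/380 = 0.25, a_AA = 95/380 = 0.25
I − A =
  [   0.65    -0.05    -0.15]
  [  -0.05     0.55    -0.25]
  [   0.00    -0.20     0.75]
Cofactors of I−A, C_ij = (−1)^(i+j)·(minor ij) (rows/columns in the sector order above):
  C_11 = (0.55)(0.75) − (-0.25)(-0.20) = 0.3625
  C_12 = −[(-0.05)(0.75) − (-0.25)(0.00)] = 0.0375
  C_13 = (-0.05)(-0.20) − (0.55)(0.00) = 0.0100
  C_21 = −[(-0.05)(0.75) − (-0.15)(-0.20)] = 0.0675
  C_22 = (0.65)(0.75) − (-0.15)(0.00) = 0.4875
  C_23 = −[(0.65)(-0.20) − (-0.05)(0.00)] = 0.1300
  C_31 = (-0.05)(-0.25) − (-0.15)(0.55) = 0.0950
  C_32 = −[(0.65)(-0.25) − (-0.15)(-0.05)] = 0.1700
  C_33 = (0.65)(0.55) − (-0.05)(-0.05) = 0.3550
det(I−A) = Σ_j (I−A)_1j·C_1j = (0.65)(0.3625) + (-0.05)(0.0375) + (-0.15)(0.0100) = 0.23225
adj(I−A) = Cᵀ =
  [ 0.3625   0.0675   0.0950]
  [ 0.0375   0.4875   0.1700]
  [ 0.0100   0.1300   0.3550]
(I − A)⁻¹ = adj(I−A) / det(I−A) ≈
  [   1.5608     0.2906     0.4090]
  [   0.1615     2.0990     0.7320]
  [   0.0431     0.5597     1.5285]
Δx = (I − A)⁻¹ Δd with Δd having +100 in the Toys component and 0 elsewhere.
So Δx_A = L_AT · (+100), where L_AT = adj(I−A)_AT / det(I−A) = 0.0100 / 0.23225.
Δx_A = 0.0100 × (+100) / 0.23225 = 1.00 / 0.23225 ≈ 4.31.

Δx_A = 4.31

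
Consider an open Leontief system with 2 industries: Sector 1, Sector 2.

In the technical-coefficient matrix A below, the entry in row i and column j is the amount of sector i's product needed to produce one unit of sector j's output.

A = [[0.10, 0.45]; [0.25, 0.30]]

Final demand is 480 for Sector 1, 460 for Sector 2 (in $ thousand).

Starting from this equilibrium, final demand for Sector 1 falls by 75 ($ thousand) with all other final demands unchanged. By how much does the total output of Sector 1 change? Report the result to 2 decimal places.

I − A =
  [   0.90    -0.45]
  [  -0.25     0.70]
det(I−A) = (0.90)(0.70) − (-0.45)(-0.25) = 0.5175
adj(I−A) = [[0.70, 0.45], [0.25, 0.90]]
(I − A)⁻¹ = adj(I−A) / det(I−A) ≈
  [   1.3527     0.8696]
  [   0.4831     1.7391]
Δx = (I − A)⁻¹ Δd with Δd having -75 in the Sector 1 component and 0 elsewhere.
So Δx_1 = L_11 · (-75), where L_11 = adj(I−A)_11 / det(I−A) = 0.70 / 0.5175.
Δx_1 = 0.70 × (-75) / 0.5175 = -52.50 / 0.5175 ≈ -101.45.

Δx_1 = -101.45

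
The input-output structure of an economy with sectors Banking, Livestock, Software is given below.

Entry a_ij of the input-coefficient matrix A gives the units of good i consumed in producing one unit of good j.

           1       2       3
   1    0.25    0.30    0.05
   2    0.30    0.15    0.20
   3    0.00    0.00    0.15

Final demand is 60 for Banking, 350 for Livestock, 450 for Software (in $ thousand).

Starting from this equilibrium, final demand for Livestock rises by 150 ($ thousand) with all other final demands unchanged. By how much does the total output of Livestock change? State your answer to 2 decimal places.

I − A =
  [   0.75    -0.30    -0.05]
  [  -0.30     0.85    -0.20]
  [   0.00     0.00     0.85]
Cofactors of I−A, C_ij = (−1)^(i+j)·(minor ij) (rows/columns in the sector order above):
  C_11 = (0.85)(0.85) − (-0.20)(0.00) = 0.7225
  C_12 = −[(-0.30)(0.85) − (-0.20)(0.00)] = 0.2550
  C_13 = (-0.30)(0.00) − (0.85)(0.00) = 0.0000
  C_21 = −[(-0.30)(0.85) − (-0.05)(0.00)] = 0.2550
  C_22 = (0.75)(0.85) − (-0.05)(0.00) = 0.6375
  C_23 = −[(0.75)(0.00) − (-0.30)(0.00)] = 0.0000
  C_31 = (-0.30)(-0.20) − (-0.05)(0.85) = 0.1025
  C_32 = −[(0.75)(-0.20) − (-0.05)(-0.30)] = 0.1650
  C_33 = (0.75)(0.85) − (-0.30)(-0.30) = 0.5475
det(I−A) = Σ_j (I−A)_1j·C_1j = (0.75)(0.7225) + (-0.30)(0.2550) + (-0.05)(0.0000) = 0.465375
adj(I−A) = Cᵀ =
  [ 0.7225   0.2550   0.1025]
  [ 0.2550   0.6375   0.1650]
  [ 0.0000   0.0000   0.5475]
(I − A)⁻¹ = adj(I−A) / det(I−A) ≈
  [   1.5525     0.5479     0.2203]
  [   0.5479     1.3699     0.3546]
  [   0.0000     0.0000     1.1765]
Δx = (I − A)⁻¹ Δd with Δd having +150 in the Livestock component and 0 elsewhere.
So Δx_2 = L_22 · (+150), where L_22 = adj(I−A)_22 / det(I−A) = 0.6375 / 0.465375.
Δx_2 = 0.6375 × (+150) / 0.465375 = 95.625 / 0.465375 ≈ 205.48.

Δx_2 = 205.48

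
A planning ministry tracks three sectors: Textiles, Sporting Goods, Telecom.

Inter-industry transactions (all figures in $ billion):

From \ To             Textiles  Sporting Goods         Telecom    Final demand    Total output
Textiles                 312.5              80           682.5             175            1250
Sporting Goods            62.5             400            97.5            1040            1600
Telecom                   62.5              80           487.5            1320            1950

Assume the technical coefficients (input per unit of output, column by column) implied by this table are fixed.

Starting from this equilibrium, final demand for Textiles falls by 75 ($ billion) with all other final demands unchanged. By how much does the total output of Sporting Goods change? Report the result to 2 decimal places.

Δx_2 = -7.43

Technical coefficients a_ij = z_ij / X_j:
  a_11 = 312.5/1250 = 0.25, a_21 = 62.5/1250 = 0.05, a_31 = 62.5/1250 = 0.05
  a_12 = 80/1600 = 0.05, a_22 = 400/1600 = 0.25, a_32 = 80/1600 = 0.05
  a_13 = 682.5/1950 = 0.35, a_23 = 97.5/1950 = 0.05, a_33 = 487.5/1950 = 0.25
I − A =
  [   0.75    -0.05    -0.35]
  [  -0.05     0.75    -0.05]
  [  -0.05    -0.05     0.75]
Cofactors of I−A, C_ij = (−1)^(i+j)·(minor ij) (rows/columns in the sector order above):
  C_11 = (0.75)(0.75) − (-0.05)(-0.05) = 0.5600
  C_12 = −[(-0.05)(0.75) − (-0.05)(-0.05)] = 0.0400
  C_13 = (-0.05)(-0.05) − (0.75)(-0.05) = 0.0400
  C_21 = −[(-0.05)(0.75) − (-0.35)(-0.05)] = 0.0550
  C_22 = (0.75)(0.75) − (-0.35)(-0.05) = 0.5450
  C_23 = −[(0.75)(-0.05) − (-0.05)(-0.05)] = 0.0400
  C_31 = (-0.05)(-0.05) − (-0.35)(0.75) = 0.2650
  C_32 = −[(0.75)(-0.05) − (-0.35)(-0.05)] = 0.0550
  C_33 = (0.75)(0.75) − (-0.05)(-0.05) = 0.5600
det(I−A) = Σ_j (I−A)_1j·C_1j = (0.75)(0.5600) + (-0.05)(0.0400) + (-0.35)(0.0400) = 0.4040
adj(I−A) = Cᵀ =
  [ 0.5600   0.0550   0.2650]
  [ 0.0400   0.5450   0.0550]
  [ 0.0400   0.0400   0.5600]
(I − A)⁻¹ = adj(I−A) / det(I−A) ≈
  [   1.3861     0.1361     0.6559]
  [   0.0990     1.3490     0.1361]
  [   0.0990     0.0990     1.3861]
Δx = (I − A)⁻¹ Δd with Δd having -75 in the Textiles component and 0 elsewhere.
So Δx_2 = L_21 · (-75), where L_21 = adj(I−A)_21 / det(I−A) = 0.0400 / 0.4040.
Δx_2 = 0.0400 × (-75) / 0.4040 = -3.00 / 0.4040 ≈ -7.43.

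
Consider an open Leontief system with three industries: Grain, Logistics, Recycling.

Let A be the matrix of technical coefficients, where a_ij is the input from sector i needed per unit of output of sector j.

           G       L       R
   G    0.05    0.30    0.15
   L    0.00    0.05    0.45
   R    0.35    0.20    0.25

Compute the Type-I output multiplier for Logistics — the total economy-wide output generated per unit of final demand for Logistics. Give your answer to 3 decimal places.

m_L = 2.448

I − A =
  [   0.95    -0.30    -0.15]
  [   0.00     0.95    -0.45]
  [  -0.35    -0.20     0.75]
Cofactors of I−A, C_ij = (−1)^(i+j)·(minor ij) (rows/columns in the sector order above):
  C_11 = (0.95)(0.75) − (-0.45)(-0.20) = 0.6225
  C_12 = −[(0.00)(0.75) − (-0.45)(-0.35)] = 0.1575
  C_13 = (0.00)(-0.20) − (0.95)(-0.35) = 0.3325
  C_21 = −[(-0.30)(0.75) − (-0.15)(-0.20)] = 0.2550
  C_22 = (0.95)(0.75) − (-0.15)(-0.35) = 0.6600
  C_23 = −[(0.95)(-0.20) − (-0.30)(-0.35)] = 0.2950
  C_31 = (-0.30)(-0.45) − (-0.15)(0.95) = 0.2775
  C_32 = −[(0.95)(-0.45) − (-0.15)(0.00)] = 0.4275
  C_33 = (0.95)(0.95) − (-0.30)(0.00) = 0.9025
det(I−A) = Σ_j (I−A)_1j·C_1j = (0.95)(0.6225) + (-0.30)(0.1575) + (-0.15)(0.3325) = 0.49425
adj(I−A) = Cᵀ =
  [ 0.6225   0.2550   0.2775]
  [ 0.1575   0.6600   0.4275]
  [ 0.3325   0.2950   0.9025]
(I − A)⁻¹ = adj(I−A) / det(I−A) ≈
  [   1.2595     0.5159     0.5615]
  [   0.3187     1.3354     0.8649]
  [   0.6727     0.5969     1.8260]
The output multiplier for sector j is the column-j sum of the Leontief inverse (I − A)⁻¹ = adj(I−A) / det(I−A).
Column L of adj(I−A): (0.2550, 0.6600, 0.2950); det(I−A) = 0.49425.
m_L = (0.2550 + 0.6600 + 0.2950) / 0.49425 = 1.21 / 0.49425 ≈ 2.448.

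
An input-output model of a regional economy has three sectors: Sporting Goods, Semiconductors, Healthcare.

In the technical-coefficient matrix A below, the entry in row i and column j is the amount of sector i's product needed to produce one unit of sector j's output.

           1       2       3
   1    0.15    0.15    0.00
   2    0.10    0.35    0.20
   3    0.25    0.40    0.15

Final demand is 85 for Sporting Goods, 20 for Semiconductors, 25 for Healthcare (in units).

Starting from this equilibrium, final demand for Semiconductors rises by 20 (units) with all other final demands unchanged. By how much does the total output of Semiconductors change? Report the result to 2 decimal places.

Δx_2 = 37.89

I − A =
  [   0.85    -0.15     0.00]
  [  -0.10     0.65    -0.20]
  [  -0.25    -0.40     0.85]
Cofactors of I−A, C_ij = (−1)^(i+j)·(minor ij) (rows/columns in the sector order above):
  C_11 = (0.65)(0.85) − (-0.20)(-0.40) = 0.4725
  C_12 = −[(-0.10)(0.85) − (-0.20)(-0.25)] = 0.1350
  C_13 = (-0.10)(-0.40) − (0.65)(-0.25) = 0.2025
  C_21 = −[(-0.15)(0.85) − (0.00)(-0.40)] = 0.1275
  C_22 = (0.85)(0.85) − (0.00)(-0.25) = 0.7225
  C_23 = −[(0.85)(-0.40) − (-0.15)(-0.25)] = 0.3775
  C_31 = (-0.15)(-0.20) − (0.00)(0.65) = 0.0300
  C_32 = −[(0.85)(-0.20) − (0.00)(-0.10)] = 0.1700
  C_33 = (0.85)(0.65) − (-0.15)(-0.10) = 0.5375
det(I−A) = Σ_j (I−A)_1j·C_1j = (0.85)(0.4725) + (-0.15)(0.1350) + (0.00)(0.2025) = 0.381375
adj(I−A) = Cᵀ =
  [ 0.4725   0.1275   0.0300]
  [ 0.1350   0.7225   0.1700]
  [ 0.2025   0.3775   0.5375]
(I − A)⁻¹ = adj(I−A) / det(I−A) ≈
  [   1.2389     0.3343     0.0787]
  [   0.3540     1.8945     0.4458]
  [   0.5310     0.9898     1.4094]
Δx = (I − A)⁻¹ Δd with Δd having +20 in the Semiconductors component and 0 elsewhere.
So Δx_2 = L_22 · (+20), where L_22 = adj(I−A)_22 / det(I−A) = 0.7225 / 0.381375.
Δx_2 = 0.7225 × (+20) / 0.381375 = 14.45 / 0.381375 ≈ 37.89.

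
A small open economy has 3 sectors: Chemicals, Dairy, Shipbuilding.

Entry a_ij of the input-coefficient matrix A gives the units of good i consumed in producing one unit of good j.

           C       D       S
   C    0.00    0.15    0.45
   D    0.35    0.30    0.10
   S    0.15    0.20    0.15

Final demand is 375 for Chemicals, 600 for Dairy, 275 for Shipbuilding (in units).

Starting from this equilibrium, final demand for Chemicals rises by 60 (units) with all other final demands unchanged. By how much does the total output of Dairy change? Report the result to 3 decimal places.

I − A =
  [   1.00    -0.15    -0.45]
  [  -0.35     0.70    -0.10]
  [  -0.15    -0.20     0.85]
Cofactors of I−A, C_ij = (−1)^(i+j)·(minor ij) (rows/columns in the sector order above):
  C_11 = (0.70)(0.85) − (-0.10)(-0.20) = 0.5750
  C_12 = −[(-0.35)(0.85) − (-0.10)(-0.15)] = 0.3125
  C_13 = (-0.35)(-0.20) − (0.70)(-0.15) = 0.1750
  C_21 = −[(-0.15)(0.85) − (-0.45)(-0.20)] = 0.2175
  C_22 = (1.00)(0.85) − (-0.45)(-0.15) = 0.7825
  C_23 = −[(1.00)(-0.20) − (-0.15)(-0.15)] = 0.2225
  C_31 = (-0.15)(-0.10) − (-0.45)(0.70) = 0.3300
  C_32 = −[(1.00)(-0.10) − (-0.45)(-0.35)] = 0.2575
  C_33 = (1.00)(0.70) − (-0.15)(-0.35) = 0.6475
det(I−A) = Σ_j (I−A)_1j·C_1j = (1.00)(0.5750) + (-0.15)(0.3125) + (-0.45)(0.1750) = 0.449375
adj(I−A) = Cᵀ =
  [ 0.5750   0.2175   0.3300]
  [ 0.3125   0.7825   0.2575]
  [ 0.1750   0.2225   0.6475]
(I − A)⁻¹ = adj(I−A) / det(I−A) ≈
  [   1.2796     0.4840     0.7344]
  [   0.6954     1.7413     0.5730]
  [   0.3894     0.4951     1.4409]
Δx = (I − A)⁻¹ Δd with Δd having +60 in the Chemicals component and 0 elsewhere.
So Δx_D = L_DC · (+60), where L_DC = adj(I−A)_DC / det(I−A) = 0.3125 / 0.449375.
Δx_D = 0.3125 × (+60) / 0.449375 = 18.75 / 0.449375 ≈ 41.725.

Δx_D = 41.725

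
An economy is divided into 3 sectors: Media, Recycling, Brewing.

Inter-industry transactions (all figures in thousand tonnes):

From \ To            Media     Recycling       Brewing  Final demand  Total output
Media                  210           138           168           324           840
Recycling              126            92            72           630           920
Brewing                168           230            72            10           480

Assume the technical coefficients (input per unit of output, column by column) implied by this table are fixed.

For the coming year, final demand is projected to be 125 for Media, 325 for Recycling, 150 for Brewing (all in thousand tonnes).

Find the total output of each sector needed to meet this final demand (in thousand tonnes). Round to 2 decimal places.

Technical coefficients a_ij = z_ij / X_j:
  a_11 = 210/840 = 0.25, a_21 = 126/840 = 0.15, a_31 = 168/840 = 0.20
  a_12 = 138/920 = 0.15, a_22 = 92/920 = 0.10, a_32 = 230/920 = 0.25
  a_13 = 168/480 = 0.35, a_23 = 72/480 = 0.15, a_33 = 72/480 = 0.15
I − A =
  [   0.75    -0.15    -0.35]
  [  -0.15     0.90    -0.15]
  [  -0.20    -0.25     0.85]
Cofactors of I−A, C_ij = (−1)^(i+j)·(minor ij) (rows/columns in the sector order above):
  C_11 = (0.90)(0.85) − (-0.15)(-0.25) = 0.7275
  C_12 = −[(-0.15)(0.85) − (-0.15)(-0.20)] = 0.1575
  C_13 = (-0.15)(-0.25) − (0.90)(-0.20) = 0.2175
  C_21 = −[(-0.15)(0.85) − (-0.35)(-0.25)] = 0.2150
  C_22 = (0.75)(0.85) − (-0.35)(-0.20) = 0.5675
  C_23 = −[(0.75)(-0.25) − (-0.15)(-0.20)] = 0.2175
  C_31 = (-0.15)(-0.15) − (-0.35)(0.90) = 0.3375
  C_32 = −[(0.75)(-0.15) − (-0.35)(-0.15)] = 0.1650
  C_33 = (0.75)(0.90) − (-0.15)(-0.15) = 0.6525
det(I−A) = Σ_j (I−A)_1j·C_1j = (0.75)(0.7275) + (-0.15)(0.1575) + (-0.35)(0.2175) = 0.445875
adj(I−A) = Cᵀ =
  [ 0.7275   0.2150   0.3375]
  [ 0.1575   0.5675   0.1650]
  [ 0.2175   0.2175   0.6525]
(I − A)⁻¹ = adj(I−A) / det(I−A) ≈
  [   1.6316     0.4822     0.7569]
  [   0.3532     1.2728     0.3701]
  [   0.4878     0.4878     1.4634]
x = (I − A)⁻¹ d = adj(I−A)·d / det(I−A), with det(I−A) = 0.445875:
  x_1 = (0.7275·125 + 0.2150·325 + 0.3375·150) / 0.445875 = 211.4375 / 0.445875 ≈ 474.21
  x_2 = (0.1575·125 + 0.5675·325 + 0.1650·150) / 0.445875 = 228.875 / 0.445875 ≈ 513.32
  x_3 = (0.2175·125 + 0.2175·325 + 0.6525·150) / 0.445875 = 195.75 / 0.445875 ≈ 439.02

x_1 = 474.21, x_2 = 513.32, x_3 = 439.02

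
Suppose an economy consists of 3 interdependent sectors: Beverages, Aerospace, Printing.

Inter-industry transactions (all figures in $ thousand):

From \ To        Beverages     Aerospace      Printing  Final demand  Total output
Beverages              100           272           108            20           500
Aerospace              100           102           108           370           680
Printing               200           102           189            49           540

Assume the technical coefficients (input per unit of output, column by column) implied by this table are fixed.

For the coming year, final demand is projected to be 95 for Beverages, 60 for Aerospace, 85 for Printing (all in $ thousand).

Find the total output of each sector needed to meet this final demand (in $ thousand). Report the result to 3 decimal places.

Technical coefficients a_ij = z_ij / X_j:
  a_11 = 100/500 = 0.20, a_21 = 100/500 = 0.20, a_31 = 200/500 = 0.40
  a_12 = 272/680 = 0.40, a_22 = 102/680 = 0.15, a_32 = 102/680 = 0.15
  a_13 = 108/540 = 0.20, a_23 = 108/540 = 0.20, a_33 = 189/540 = 0.35
I − A =
  [   0.80    -0.40    -0.20]
  [  -0.20     0.85    -0.20]
  [  -0.40    -0.15     0.65]
Cofactors of I−A, C_ij = (−1)^(i+j)·(minor ij) (rows/columns in the sector order above):
  C_11 = (0.85)(0.65) − (-0.20)(-0.15) = 0.5225
  C_12 = −[(-0.20)(0.65) − (-0.20)(-0.40)] = 0.2100
  C_13 = (-0.20)(-0.15) − (0.85)(-0.40) = 0.3700
  C_21 = −[(-0.40)(0.65) − (-0.20)(-0.15)] = 0.2900
  C_22 = (0.80)(0.65) − (-0.20)(-0.40) = 0.4400
  C_23 = −[(0.80)(-0.15) − (-0.40)(-0.40)] = 0.2800
  C_31 = (-0.40)(-0.20) − (-0.20)(0.85) = 0.2500
  C_32 = −[(0.80)(-0.20) − (-0.20)(-0.20)] = 0.2000
  C_33 = (0.80)(0.85) − (-0.40)(-0.20) = 0.6000
det(I−A) = Σ_j (I−A)_1j·C_1j = (0.80)(0.5225) + (-0.40)(0.2100) + (-0.20)(0.3700) = 0.2600
adj(I−A) = Cᵀ =
  [ 0.5225   0.2900   0.2500]
  [ 0.2100   0.4400   0.2000]
  [ 0.3700   0.2800   0.6000]
(I − A)⁻¹ = adj(I−A) / det(I−A) ≈
  [   2.0096     1.1154     0.9615]
  [   0.8077     1.6923     0.7692]
  [   1.4231     1.0769     2.3077]
x = (I − A)⁻¹ d = adj(I−A)·d / det(I−A), with det(I−A) = 0.2600:
  x_1 = (0.5225·95 + 0.2900·60 + 0.2500·85) / 0.2600 = 88.2875 / 0.2600 ≈ 339.567
  x_2 = (0.2100·95 + 0.4400·60 + 0.2000·85) / 0.2600 = 63.35 / 0.2600 ≈ 243.654
  x_3 = (0.3700·95 + 0.2800·60 + 0.6000·85) / 0.2600 = 102.95 / 0.2600 ≈ 395.962

x_1 = 339.567, x_2 = 243.654, x_3 = 395.962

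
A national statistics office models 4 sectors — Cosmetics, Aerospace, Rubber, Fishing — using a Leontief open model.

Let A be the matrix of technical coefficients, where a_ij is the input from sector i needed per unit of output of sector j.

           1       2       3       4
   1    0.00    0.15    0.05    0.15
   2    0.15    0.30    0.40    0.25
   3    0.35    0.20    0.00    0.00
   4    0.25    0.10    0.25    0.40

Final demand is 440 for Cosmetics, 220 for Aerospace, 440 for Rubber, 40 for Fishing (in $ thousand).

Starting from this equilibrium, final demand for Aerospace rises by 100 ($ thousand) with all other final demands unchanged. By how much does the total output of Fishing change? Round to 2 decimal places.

I − A =
  [   1.00    -0.15    -0.05    -0.15]
  [  -0.15     0.70    -0.40    -0.25]
  [  -0.35    -0.20     1.00     0.00]
  [  -0.25    -0.10    -0.25     0.60]
Compute the cofactors C_ij = (−1)^(i+j)·(3×3 minor ij) of I−A; the adjugate is their transpose:
adj(I−A) = Cᵀ =
  [ 0.334500   0.118500   0.097375   0.133000]
  [ 0.258375   0.538875   0.300750   0.289125]
  [ 0.168750   0.149250   0.343625   0.104375]
  [ 0.252750   0.201375   0.233875   0.562750]
det(I−A) = Σ_j (I−A)_1j·C_1j = (1.00)(0.334500) + (-0.15)(0.258375) + (-0.05)(0.168750) + (-0.15)(0.252750) = 0.24939375
(I − A)⁻¹ = adj(I−A) / det(I−A) ≈
  [   1.3413     0.4752     0.3904     0.5333]
  [   1.0360     2.1607     1.2059     1.1593]
  [   0.6766     0.5985     1.3778     0.4185]
  [   1.0135     0.8075     0.9378     2.2565]
Δx = (I − A)⁻¹ Δd with Δd having +100 in the Aerospace component and 0 elsewhere.
So Δx_4 = L_42 · (+100), where L_42 = adj(I−A)_42 / det(I−A) = 0.201375 / 0.24939375.
Δx_4 = 0.201375 × (+100) / 0.24939375 = 20.1375 / 0.24939375 ≈ 80.75.

Δx_4 = 80.75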